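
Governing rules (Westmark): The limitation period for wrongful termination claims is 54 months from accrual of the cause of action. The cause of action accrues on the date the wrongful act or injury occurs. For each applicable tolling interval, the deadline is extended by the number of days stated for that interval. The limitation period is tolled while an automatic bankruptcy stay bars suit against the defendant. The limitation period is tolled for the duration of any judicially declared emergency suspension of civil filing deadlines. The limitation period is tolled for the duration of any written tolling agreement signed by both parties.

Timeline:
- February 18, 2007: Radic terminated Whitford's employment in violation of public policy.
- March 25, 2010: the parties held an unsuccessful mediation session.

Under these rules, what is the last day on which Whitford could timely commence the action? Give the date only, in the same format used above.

August 18, 2011

The claim accrued on February 18, 2007, when the wrongful act occurred.
The untolled deadline — 54 months after February 18, 2007 — is August 18, 2011.
Nothing else in the chronology tolls or restarts the period.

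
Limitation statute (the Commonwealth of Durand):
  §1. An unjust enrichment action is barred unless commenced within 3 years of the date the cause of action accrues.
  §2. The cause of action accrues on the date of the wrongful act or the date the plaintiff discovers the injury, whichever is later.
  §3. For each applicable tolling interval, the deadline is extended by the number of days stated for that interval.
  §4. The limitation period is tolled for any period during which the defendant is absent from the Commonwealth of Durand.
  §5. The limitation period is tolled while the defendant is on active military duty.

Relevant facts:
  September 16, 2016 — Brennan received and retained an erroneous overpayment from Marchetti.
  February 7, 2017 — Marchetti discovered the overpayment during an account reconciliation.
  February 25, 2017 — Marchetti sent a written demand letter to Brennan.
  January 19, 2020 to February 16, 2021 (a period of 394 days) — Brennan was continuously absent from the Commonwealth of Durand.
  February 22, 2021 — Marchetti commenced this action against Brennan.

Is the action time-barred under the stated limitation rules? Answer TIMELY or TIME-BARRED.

Taking the later of the act (September 16, 2016) and discovery (February 7, 2017), the claim accrued on February 7, 2017.
The untolled deadline — 3 years after February 7, 2017 — is February 7, 2020.
The defendant's absence from the jurisdiction from January 19, 2020 to February 16, 2021 tolled the period for 394 days, extending the deadline to March 7, 2021.
None of the other events listed affects the running of the period under the stated rules.
The February 22, 2021 filing precedes the March 7, 2021 deadline; the claim is timely.

TIMELY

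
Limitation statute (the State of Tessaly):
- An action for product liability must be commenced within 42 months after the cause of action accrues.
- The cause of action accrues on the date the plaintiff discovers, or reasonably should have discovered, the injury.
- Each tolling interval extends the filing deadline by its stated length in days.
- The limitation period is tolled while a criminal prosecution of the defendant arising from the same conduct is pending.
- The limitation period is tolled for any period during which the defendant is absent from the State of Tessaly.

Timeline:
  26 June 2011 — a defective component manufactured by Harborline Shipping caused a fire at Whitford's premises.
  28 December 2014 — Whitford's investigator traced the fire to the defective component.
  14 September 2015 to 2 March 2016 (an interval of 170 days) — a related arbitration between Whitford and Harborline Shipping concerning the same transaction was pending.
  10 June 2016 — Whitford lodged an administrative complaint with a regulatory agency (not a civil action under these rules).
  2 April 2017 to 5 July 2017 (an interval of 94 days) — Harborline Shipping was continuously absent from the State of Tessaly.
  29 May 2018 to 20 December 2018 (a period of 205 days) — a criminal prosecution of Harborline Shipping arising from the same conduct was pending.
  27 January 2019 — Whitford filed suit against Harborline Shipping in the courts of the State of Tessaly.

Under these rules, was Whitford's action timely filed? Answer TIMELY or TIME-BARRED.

TIMELY

The claim did not accrue until Whitford discovered the injury on 28 December 2014; the 26 June 2011 act date does not start the clock under the stated rule.
The untolled deadline — 42 months after 28 December 2014 — is 28 June 2018.
The period was tolled for 94 days by the defendant's absence from the jurisdiction (2 April 2017 to 5 July 2017), pushing the deadline to 30 September 2018.
Because the pending criminal prosecution ran from 29 May 2018 to 20 December 2018, the deadline is extended by 205 days to 23 April 2019.
The pending related arbitration from 14 September 2015 to 2 March 2016 does not toll the period, because no stated rule makes a pending arbitration a tolling event.
Nothing else in the chronology tolls or restarts the period.
Filing on 27 January 2019 beat the 23 April 2019 deadline — the action is timely.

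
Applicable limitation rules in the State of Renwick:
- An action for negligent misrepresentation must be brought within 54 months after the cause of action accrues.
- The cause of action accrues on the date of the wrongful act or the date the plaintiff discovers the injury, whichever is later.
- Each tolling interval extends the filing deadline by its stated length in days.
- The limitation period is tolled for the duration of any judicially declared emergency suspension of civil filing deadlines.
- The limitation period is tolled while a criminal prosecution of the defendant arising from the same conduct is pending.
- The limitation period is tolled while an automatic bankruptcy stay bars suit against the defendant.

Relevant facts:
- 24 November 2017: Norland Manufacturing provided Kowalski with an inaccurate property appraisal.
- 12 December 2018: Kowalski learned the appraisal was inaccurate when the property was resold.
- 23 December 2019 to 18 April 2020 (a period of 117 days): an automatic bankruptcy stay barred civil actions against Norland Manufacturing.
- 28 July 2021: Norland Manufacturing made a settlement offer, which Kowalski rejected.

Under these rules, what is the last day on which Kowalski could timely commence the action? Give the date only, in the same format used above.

7 October 2023

The claim accrued on 12 December 2018 — the later of the 24 November 2017 act and the 12 December 2018 discovery.
Adding the 54 months base period to 12 December 2018 gives a deadline of 12 June 2023, before any tolling.
The automatic bankruptcy stay from 23 December 2019 to 18 April 2020 tolled the period for 117 days, extending the deadline to 7 October 2023.
Nothing else in the chronology tolls or restarts the period.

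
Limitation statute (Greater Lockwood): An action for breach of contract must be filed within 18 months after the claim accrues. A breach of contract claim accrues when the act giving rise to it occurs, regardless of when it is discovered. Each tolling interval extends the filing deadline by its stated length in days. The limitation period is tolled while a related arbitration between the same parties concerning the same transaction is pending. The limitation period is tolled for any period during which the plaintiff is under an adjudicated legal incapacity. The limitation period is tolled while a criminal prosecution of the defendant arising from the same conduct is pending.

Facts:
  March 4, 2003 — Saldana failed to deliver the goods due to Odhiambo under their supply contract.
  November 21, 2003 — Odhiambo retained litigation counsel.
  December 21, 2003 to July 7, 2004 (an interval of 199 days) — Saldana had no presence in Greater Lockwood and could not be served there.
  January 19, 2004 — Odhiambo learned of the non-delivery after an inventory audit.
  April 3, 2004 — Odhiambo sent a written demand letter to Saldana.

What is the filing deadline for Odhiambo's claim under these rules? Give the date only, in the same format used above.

The claim accrued on March 4, 2003, when the wrongful act occurred; under the stated occurrence rule the January 19, 2004 discovery does not delay accrual.
Adding the 18 months base period to March 4, 2003 gives a deadline of September 4, 2004, before any tolling.
No stated provision tolls the period for the defendant's absence, so the interval from December 21, 2003 to July 7, 2004 has no effect on the deadline.
None of the other events listed affects the running of the period under the stated rules.

September 4, 2004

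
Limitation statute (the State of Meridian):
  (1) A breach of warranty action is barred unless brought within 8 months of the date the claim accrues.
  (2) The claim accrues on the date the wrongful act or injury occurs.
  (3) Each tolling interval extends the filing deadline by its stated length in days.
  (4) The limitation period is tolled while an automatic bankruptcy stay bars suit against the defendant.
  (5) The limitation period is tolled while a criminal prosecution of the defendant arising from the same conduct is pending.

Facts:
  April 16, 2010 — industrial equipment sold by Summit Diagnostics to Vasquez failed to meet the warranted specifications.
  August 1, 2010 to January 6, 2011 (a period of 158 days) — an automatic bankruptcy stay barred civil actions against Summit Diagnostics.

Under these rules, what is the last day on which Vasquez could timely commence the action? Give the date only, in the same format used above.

May 23, 2011

The claim accrued on April 16, 2010, when the wrongful act occurred.
8 months from April 16, 2010 is December 16, 2010.
The period was tolled for 158 days by the automatic bankruptcy stay (August 1, 2010 to January 6, 2011), pushing the deadline to May 23, 2011.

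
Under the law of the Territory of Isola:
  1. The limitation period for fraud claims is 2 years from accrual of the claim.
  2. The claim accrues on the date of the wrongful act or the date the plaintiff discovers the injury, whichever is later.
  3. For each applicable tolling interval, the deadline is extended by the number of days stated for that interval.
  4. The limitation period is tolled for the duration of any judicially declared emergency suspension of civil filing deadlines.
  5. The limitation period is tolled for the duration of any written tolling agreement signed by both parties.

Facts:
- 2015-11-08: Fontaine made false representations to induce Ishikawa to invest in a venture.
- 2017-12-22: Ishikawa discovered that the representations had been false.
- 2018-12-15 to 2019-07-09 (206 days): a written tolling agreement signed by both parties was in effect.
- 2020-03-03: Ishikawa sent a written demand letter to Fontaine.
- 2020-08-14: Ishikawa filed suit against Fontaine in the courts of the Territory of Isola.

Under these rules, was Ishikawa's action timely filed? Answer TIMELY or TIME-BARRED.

TIME-BARRED

Taking the later of the act (2015-11-08) and discovery (2017-12-22), the claim accrued on 2017-12-22.
The untolled deadline — 2 years after 2017-12-22 — is 2019-12-22.
The period was tolled for 206 days by the written tolling agreement (2018-12-15 to 2019-07-09), pushing the deadline to 2020-07-15.
Nothing else in the chronology tolls or restarts the period.
Filing on 2020-08-14 missed the 2020-07-15 deadline — the action is time-barred.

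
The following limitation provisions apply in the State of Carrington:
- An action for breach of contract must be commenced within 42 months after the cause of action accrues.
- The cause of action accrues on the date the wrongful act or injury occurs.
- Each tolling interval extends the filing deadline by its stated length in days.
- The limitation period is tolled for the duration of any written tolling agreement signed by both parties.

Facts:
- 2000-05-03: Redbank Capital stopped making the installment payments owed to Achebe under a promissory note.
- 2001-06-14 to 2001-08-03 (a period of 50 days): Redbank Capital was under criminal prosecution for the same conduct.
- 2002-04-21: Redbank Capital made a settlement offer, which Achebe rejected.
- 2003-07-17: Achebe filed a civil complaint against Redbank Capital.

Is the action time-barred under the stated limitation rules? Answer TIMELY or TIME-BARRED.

The limitation period began to run on 2000-05-03.
The untolled deadline — 42 months after 2000-05-03 — is 2003-11-03.
The pending criminal prosecution from 2001-06-14 to 2001-08-03 does not toll the period, because no stated rule makes a criminal prosecution a tolling event.
None of the other events listed affects the running of the period under the stated rules.
The 2003-07-17 filing precedes the 2003-11-03 deadline; the claim is timely.

TIMELY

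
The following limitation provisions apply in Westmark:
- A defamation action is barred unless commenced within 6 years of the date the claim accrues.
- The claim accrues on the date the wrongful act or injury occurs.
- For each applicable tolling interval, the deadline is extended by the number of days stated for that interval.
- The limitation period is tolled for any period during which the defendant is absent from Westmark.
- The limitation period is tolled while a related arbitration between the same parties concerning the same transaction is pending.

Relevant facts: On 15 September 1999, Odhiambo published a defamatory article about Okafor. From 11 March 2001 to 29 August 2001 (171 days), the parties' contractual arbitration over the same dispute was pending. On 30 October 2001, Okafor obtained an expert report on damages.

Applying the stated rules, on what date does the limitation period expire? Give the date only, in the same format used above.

5 March 2006

The claim accrued on 15 September 1999, when the wrongful act occurred.
6 years from 15 September 1999 is 15 September 2005.
The period was tolled for 171 days by the pending related arbitration (11 March 2001 to 29 August 2001), pushing the deadline to 5 March 2006.
The other events in the timeline have no effect on the limitation period under the stated rules.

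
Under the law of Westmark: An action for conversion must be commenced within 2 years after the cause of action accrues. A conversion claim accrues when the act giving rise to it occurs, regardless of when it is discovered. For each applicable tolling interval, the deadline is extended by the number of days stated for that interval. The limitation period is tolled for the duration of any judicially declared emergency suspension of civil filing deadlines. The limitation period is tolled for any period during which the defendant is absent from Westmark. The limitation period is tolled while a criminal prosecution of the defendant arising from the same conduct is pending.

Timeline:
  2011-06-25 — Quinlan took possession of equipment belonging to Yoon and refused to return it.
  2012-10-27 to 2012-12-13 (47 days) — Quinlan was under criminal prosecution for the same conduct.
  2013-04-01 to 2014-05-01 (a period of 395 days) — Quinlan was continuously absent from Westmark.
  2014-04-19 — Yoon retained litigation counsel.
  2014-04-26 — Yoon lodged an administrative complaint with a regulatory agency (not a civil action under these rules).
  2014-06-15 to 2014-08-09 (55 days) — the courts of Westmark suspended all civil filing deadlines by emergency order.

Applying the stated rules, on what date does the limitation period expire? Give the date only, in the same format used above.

The cause of action accrued on 2011-06-25, the date of the act.
2 years from 2011-06-25 is 2013-06-25.
Because the pending criminal prosecution ran from 2012-10-27 to 2012-12-13, the deadline is extended by 47 days to 2013-08-11.
The defendant's absence from the jurisdiction from 2013-04-01 to 2014-05-01 tolled the period for 395 days, extending the deadline to 2014-09-10.
Because the emergency suspension of filing deadlines ran from 2014-06-15 to 2014-08-09, the deadline is extended by 55 days to 2014-11-04.
Nothing else in the chronology tolls or restarts the period.

2014-11-04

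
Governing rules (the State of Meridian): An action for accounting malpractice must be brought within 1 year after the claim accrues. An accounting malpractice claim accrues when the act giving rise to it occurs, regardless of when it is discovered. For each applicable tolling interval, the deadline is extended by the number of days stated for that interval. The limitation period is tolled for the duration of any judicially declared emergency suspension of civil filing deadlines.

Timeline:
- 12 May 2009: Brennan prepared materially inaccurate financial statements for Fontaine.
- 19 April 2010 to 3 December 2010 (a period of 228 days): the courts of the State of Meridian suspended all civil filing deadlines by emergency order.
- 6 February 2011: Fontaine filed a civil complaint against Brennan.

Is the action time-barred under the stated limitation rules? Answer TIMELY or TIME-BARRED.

TIME-BARRED

The limitation period began to run on 12 May 2009.
Adding the 1 year base period to 12 May 2009 gives a deadline of 12 May 2010, before any tolling.
The period was tolled for 228 days by the emergency suspension of filing deadlines (19 April 2010 to 3 December 2010), pushing the deadline to 26 December 2010.
The 6 February 2011 filing falls after the 26 December 2010 deadline; the claim is time-barred.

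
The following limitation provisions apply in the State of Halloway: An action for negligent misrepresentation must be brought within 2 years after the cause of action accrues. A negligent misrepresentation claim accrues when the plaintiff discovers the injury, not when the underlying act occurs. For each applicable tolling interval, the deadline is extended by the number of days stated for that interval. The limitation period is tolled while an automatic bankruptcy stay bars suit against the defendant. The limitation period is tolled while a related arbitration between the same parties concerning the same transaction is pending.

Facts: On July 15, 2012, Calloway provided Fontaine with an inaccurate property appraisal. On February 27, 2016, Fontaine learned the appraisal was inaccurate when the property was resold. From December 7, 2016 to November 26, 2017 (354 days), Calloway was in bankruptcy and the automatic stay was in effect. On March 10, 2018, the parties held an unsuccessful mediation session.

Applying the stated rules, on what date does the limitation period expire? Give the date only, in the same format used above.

The claim did not accrue until Fontaine discovered the injury on February 27, 2016; the July 15, 2012 act date does not start the clock under the stated rule.
2 years from February 27, 2016 is February 27, 2018.
The automatic bankruptcy stay from December 7, 2016 to November 26, 2017 tolled the period for 354 days, extending the deadline to February 16, 2019.
The other events in the timeline have no effect on the limitation period under the stated rules.

February 16, 2019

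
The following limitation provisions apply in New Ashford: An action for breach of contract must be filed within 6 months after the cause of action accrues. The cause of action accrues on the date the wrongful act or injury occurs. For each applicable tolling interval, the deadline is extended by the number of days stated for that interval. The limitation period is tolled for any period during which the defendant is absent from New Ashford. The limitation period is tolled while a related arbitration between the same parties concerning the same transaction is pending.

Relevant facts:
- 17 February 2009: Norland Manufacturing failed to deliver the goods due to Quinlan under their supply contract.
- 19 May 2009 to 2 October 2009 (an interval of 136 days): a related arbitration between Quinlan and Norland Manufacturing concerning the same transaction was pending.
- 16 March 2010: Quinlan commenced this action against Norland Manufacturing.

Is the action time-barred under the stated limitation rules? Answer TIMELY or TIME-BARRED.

TIME-BARRED

The cause of action accrued on 17 February 2009, the date of the act.
6 months from 17 February 2009 is 17 August 2009.
The pending related arbitration from 19 May 2009 to 2 October 2009 tolled the period for 136 days, extending the deadline to 31 December 2009.
Filing on 16 March 2010 missed the 31 December 2009 deadline — the action is time-barred.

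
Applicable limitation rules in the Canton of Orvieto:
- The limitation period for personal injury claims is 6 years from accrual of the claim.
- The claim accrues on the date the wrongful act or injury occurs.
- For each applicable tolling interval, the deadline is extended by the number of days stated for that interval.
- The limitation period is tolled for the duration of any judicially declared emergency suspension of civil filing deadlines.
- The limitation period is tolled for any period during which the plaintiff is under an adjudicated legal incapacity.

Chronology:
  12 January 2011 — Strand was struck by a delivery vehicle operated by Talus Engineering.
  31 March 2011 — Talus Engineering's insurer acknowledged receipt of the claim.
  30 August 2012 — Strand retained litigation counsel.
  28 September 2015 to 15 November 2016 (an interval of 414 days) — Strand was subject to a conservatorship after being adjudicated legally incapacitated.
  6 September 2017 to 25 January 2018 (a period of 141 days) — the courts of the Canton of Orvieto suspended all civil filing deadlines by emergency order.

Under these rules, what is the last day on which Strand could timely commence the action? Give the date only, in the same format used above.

21 July 2018

The claim accrued on 12 January 2011, when the wrongful act occurred.
6 years from 12 January 2011 is 12 January 2017.
The plaintiff's legal incapacity from 28 September 2015 to 15 November 2016 tolled the period for 414 days, extending the deadline to 2 March 2018.
Because the emergency suspension of filing deadlines ran from 6 September 2017 to 25 January 2018, the deadline is extended by 141 days to 21 July 2018.
Nothing else in the chronology tolls or restarts the period.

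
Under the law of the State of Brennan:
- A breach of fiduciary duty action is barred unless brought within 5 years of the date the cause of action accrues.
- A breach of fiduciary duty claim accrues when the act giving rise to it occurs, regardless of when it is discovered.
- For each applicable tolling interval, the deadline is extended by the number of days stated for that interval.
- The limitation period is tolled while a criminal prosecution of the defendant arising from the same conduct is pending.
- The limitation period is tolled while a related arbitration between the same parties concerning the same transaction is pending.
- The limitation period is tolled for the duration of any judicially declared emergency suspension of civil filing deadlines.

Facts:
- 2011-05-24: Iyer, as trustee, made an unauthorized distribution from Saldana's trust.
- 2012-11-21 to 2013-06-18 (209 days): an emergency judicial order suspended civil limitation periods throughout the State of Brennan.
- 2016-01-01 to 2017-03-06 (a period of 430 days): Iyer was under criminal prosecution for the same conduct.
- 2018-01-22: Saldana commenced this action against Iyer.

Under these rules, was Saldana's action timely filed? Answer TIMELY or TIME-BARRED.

The claim accrued on 2011-05-24, when the wrongful act occurred.
Adding the 5 years base period to 2011-05-24 gives a deadline of 2016-05-24, before any tolling.
The period was tolled for 209 days by the emergency suspension of filing deadlines (2012-11-21 to 2013-06-18), pushing the deadline to 2016-12-19.
The pending criminal prosecution from 2016-01-01 to 2017-03-06 tolled the period for 430 days, extending the deadline to 2018-02-22.
Filing on 2018-01-22 beat the 2018-02-22 deadline — the action is timely.

TIMELY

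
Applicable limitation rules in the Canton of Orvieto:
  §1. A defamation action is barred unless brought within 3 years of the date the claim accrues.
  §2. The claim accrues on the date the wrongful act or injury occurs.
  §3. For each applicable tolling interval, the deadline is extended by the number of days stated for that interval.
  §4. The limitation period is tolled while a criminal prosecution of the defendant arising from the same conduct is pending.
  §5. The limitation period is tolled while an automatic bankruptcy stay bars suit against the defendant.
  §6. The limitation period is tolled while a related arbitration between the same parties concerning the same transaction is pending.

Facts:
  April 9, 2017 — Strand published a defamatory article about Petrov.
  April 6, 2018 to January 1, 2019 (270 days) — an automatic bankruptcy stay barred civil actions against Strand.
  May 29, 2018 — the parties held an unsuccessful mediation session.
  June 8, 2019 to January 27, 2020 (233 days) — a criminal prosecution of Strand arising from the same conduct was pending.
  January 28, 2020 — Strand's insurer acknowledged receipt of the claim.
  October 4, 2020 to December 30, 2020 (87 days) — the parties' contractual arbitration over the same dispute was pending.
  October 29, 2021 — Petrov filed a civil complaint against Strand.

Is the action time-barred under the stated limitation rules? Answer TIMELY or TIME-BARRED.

TIMELY

The claim accrued on April 9, 2017, the date of the act.
3 years from April 9, 2017 is April 9, 2020.
The automatic bankruptcy stay from April 6, 2018 to January 1, 2019 tolled the period for 270 days, extending the deadline to January 4, 2021.
The pending criminal prosecution from June 8, 2019 to January 27, 2020 tolled the period for 233 days, extending the deadline to August 25, 2021.
Because the pending related arbitration ran from October 4, 2020 to December 30, 2020, the deadline is extended by 87 days to November 20, 2021.
The other events in the timeline have no effect on the limitation period under the stated rules.
Petrov filed on October 29, 2021, before the November 20, 2021 deadline, so the action is timely.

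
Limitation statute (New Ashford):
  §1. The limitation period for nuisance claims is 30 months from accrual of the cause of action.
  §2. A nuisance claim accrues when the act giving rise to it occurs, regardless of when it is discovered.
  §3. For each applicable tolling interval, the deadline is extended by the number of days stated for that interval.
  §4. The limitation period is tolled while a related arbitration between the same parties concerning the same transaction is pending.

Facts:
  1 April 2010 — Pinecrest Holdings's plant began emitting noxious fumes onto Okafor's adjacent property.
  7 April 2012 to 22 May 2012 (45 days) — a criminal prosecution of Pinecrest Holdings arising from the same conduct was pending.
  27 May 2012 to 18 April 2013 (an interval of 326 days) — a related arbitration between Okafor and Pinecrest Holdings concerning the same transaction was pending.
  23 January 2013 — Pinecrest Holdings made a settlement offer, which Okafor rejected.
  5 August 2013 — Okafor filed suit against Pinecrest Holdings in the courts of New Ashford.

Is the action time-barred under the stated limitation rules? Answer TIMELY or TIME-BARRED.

The claim accrued on 1 April 2010, when the wrongful act occurred.
30 months from 1 April 2010 is 1 October 2012.
The pending related arbitration from 27 May 2012 to 18 April 2013 tolled the period for 326 days, extending the deadline to 23 August 2013.
The pending criminal prosecution from 7 April 2012 to 22 May 2012 does not toll the period, because no stated rule makes a criminal prosecution a tolling event.
Nothing else in the chronology tolls or restarts the period.
The 5 August 2013 filing precedes the 23 August 2013 deadline; the claim is timely.

TIMELY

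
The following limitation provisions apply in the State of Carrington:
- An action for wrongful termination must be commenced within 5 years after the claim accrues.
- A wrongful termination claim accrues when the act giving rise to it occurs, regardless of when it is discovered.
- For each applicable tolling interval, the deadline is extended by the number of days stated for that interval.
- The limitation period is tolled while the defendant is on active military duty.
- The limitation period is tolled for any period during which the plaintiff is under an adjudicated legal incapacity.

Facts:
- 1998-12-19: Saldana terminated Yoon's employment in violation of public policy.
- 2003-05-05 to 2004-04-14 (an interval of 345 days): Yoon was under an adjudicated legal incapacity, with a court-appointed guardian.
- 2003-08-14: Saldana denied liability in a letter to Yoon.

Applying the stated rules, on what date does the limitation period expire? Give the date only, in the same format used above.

2004-11-28

The limitation period began to run on 1998-12-19.
5 years from 1998-12-19 is 2003-12-19.
Because the plaintiff's legal incapacity ran from 2003-05-05 to 2004-04-14, the deadline is extended by 345 days to 2004-11-28.
None of the other events listed affects the running of the period under the stated rules.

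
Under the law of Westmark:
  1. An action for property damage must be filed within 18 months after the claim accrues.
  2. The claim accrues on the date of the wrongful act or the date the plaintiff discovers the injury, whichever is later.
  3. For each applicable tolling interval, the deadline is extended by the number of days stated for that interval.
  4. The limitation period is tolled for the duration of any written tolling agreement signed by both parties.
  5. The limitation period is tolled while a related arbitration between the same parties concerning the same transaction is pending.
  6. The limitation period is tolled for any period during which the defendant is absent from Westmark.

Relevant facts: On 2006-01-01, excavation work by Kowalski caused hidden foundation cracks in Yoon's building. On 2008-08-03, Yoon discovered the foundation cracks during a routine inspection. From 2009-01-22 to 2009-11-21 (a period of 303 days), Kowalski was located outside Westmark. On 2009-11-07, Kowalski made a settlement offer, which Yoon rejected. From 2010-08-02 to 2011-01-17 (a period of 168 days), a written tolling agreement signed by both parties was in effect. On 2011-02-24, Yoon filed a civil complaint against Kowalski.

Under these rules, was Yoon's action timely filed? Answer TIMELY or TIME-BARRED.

Because discovery on 2008-08-03 post-dates the 2006-01-01 act, accrual under the later-of rule falls on 2008-08-03.
18 months from 2008-08-03 is 2010-02-03.
The defendant's absence from the jurisdiction from 2009-01-22 to 2009-11-21 tolled the period for 303 days, extending the deadline to 2010-12-03.
The period was tolled for 168 days by the written tolling agreement (2010-08-02 to 2011-01-17), pushing the deadline to 2011-05-20.
None of the other events listed affects the running of the period under the stated rules.
Yoon filed on 2011-02-24, before the 2011-05-20 deadline, so the action is timely.

TIMELY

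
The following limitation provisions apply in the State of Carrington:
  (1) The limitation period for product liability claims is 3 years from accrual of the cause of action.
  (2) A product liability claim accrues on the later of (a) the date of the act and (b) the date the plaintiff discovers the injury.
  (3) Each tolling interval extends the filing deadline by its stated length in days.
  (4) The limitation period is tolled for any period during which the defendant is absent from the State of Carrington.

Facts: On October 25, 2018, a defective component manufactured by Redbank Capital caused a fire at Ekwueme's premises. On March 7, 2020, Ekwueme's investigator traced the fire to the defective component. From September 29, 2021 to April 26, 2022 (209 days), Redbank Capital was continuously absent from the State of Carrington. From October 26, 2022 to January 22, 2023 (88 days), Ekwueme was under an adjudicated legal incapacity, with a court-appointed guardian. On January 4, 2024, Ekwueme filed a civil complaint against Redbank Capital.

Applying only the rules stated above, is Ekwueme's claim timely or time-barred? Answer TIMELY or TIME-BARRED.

Taking the later of the act (October 25, 2018) and discovery (March 7, 2020), the claim accrued on March 7, 2020.
Adding the 3 years base period to March 7, 2020 gives a deadline of March 7, 2023, before any tolling.
Because the defendant's absence from the jurisdiction ran from September 29, 2021 to April 26, 2022, the deadline is extended by 209 days to October 2, 2023.
No stated provision tolls the period for the plaintiff's incapacity, so the interval from October 26, 2022 to January 22, 2023 has no effect on the deadline.
Filing on January 4, 2024 missed the October 2, 2023 deadline — the action is time-barred.

TIME-BARRED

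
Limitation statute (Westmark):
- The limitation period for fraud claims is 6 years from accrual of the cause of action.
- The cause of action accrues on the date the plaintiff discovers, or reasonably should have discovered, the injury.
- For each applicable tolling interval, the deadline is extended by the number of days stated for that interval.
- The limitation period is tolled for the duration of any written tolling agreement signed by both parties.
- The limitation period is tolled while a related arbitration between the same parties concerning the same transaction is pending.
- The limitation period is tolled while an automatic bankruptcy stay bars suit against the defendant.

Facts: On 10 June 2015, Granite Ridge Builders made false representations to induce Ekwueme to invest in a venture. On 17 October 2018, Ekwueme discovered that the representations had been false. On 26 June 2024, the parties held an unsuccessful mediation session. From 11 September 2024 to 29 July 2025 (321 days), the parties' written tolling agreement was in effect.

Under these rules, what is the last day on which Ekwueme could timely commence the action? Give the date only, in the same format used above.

Under the discovery rule, the claim accrued on 17 October 2018, when Ekwueme discovered the injury — not on the 10 June 2015 date of the underlying act.
The untolled deadline — 6 years after 17 October 2018 — is 17 October 2024.
Because the written tolling agreement ran from 11 September 2024 to 29 July 2025, the deadline is extended by 321 days to 3 September 2025.
None of the other events listed affects the running of the period under the stated rules.

3 September 2025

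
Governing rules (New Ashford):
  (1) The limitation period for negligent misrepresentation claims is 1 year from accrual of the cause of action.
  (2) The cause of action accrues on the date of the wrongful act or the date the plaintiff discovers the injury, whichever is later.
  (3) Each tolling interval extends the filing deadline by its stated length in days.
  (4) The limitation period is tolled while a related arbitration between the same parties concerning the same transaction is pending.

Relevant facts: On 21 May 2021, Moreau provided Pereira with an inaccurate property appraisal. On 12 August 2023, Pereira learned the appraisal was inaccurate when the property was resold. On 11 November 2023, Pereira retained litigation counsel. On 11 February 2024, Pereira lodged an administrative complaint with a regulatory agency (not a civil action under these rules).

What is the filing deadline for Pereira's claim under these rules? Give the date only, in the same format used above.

12 August 2024

The claim accrued on 12 August 2023 — the later of the 21 May 2021 act and the 12 August 2023 discovery.
The untolled deadline — 1 year after 12 August 2023 — is 12 August 2024.
None of the other events listed affects the running of the period under the stated rules.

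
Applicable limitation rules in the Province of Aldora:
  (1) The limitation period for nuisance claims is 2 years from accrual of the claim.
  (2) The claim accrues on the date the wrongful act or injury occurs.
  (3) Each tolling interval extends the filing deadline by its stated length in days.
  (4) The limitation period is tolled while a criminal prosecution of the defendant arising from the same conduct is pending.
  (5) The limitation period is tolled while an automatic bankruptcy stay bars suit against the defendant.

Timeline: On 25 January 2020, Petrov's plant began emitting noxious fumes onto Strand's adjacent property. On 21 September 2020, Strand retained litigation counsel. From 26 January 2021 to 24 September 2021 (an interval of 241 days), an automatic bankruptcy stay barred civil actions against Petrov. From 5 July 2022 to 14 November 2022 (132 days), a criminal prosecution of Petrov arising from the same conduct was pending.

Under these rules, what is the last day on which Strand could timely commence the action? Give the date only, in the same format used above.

The limitation period began to run on 25 January 2020.
Adding the 2 years base period to 25 January 2020 gives a deadline of 25 January 2022, before any tolling.
The automatic bankruptcy stay from 26 January 2021 to 24 September 2021 tolled the period for 241 days, extending the deadline to 23 September 2022.
The period was tolled for 132 days by the pending criminal prosecution (5 July 2022 to 14 November 2022), pushing the deadline to 2 February 2023.
None of the other events listed affects the running of the period under the stated rules.

2 February 2023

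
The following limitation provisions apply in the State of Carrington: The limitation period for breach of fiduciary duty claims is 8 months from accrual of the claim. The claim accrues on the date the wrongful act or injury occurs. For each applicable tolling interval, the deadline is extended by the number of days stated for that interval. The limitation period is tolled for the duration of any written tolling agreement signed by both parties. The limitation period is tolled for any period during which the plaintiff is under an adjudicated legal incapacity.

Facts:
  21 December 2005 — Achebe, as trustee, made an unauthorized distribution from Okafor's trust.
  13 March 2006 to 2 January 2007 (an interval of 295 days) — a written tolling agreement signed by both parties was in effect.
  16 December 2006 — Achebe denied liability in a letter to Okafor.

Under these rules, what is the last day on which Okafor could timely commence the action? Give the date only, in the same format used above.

The limitation period began to run on 21 December 2005.
The untolled deadline — 8 months after 21 December 2005 — is 21 August 2006.
The written tolling agreement from 13 March 2006 to 2 January 2007 tolled the period for 295 days, extending the deadline to 12 June 2007.
None of the other events listed affects the running of the period under the stated rules.

12 June 2007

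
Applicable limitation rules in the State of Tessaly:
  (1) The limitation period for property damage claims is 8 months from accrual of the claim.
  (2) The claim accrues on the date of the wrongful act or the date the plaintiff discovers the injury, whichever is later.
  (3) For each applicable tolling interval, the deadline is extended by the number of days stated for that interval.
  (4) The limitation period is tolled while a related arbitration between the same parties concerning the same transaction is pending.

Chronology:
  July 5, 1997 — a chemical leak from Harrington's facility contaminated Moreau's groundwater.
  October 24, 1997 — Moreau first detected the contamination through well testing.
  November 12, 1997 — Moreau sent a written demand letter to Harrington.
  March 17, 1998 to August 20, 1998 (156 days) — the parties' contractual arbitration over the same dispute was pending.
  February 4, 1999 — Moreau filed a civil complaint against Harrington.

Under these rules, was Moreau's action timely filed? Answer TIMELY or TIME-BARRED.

Because discovery on October 24, 1997 post-dates the July 5, 1997 act, accrual under the later-of rule falls on October 24, 1997.
Adding the 8 months base period to October 24, 1997 gives a deadline of June 24, 1998, before any tolling.
Because the pending related arbitration ran from March 17, 1998 to August 20, 1998, the deadline is extended by 156 days to November 27, 1998.
The other events in the timeline have no effect on the limitation period under the stated rules.
The February 4, 1999 filing falls after the November 27, 1998 deadline; the claim is time-barred.

TIME-BARRED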